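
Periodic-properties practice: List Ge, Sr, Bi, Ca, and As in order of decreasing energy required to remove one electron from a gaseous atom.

Ca is in period 4, group 2; Ge is in period 4, group 14; As is in period 4, group 15; Sr is in period 5, group 2; Bi is in period 6, group 15.
IE₁ increases left→right with effective nuclear charge and decreases top→bottom as the valence shell moves farther out.
Here both period and group differ, so the two effects have to be weighed against each other.
Ca > Sr: they share group 2; the group trend gives Ca the larger value.
Bi > Ca: the two effects oppose for this pair; the across-period effect wins (703 vs 590 kJ/mol).
Ge > Bi: period and group pull opposite ways; the down-group shift dominates (762 vs 703 kJ/mol).
As > Ge: As lies to the right of Ge in period 4, so the across-period effect alone puts As higher.
For reference (kJ/mol): Ca 590, Ge 762, As 947, Sr 550, Bi 703.
So from highest to lowest: As > Ge > Bi > Ca > Sr.

As, Ge, Bi, Ca, Sr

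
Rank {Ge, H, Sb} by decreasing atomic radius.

H is in period 1, group 1; Ge is in period 4, group 14; Sb is in period 5, group 15.
Moving right in a period, electrons are added to the same shell under a stronger nuclear pull, so atoms get smaller; moving down, a new shell is opened and atoms get larger.
These span different periods and groups, so the two trends combine.
Ge > H: period and group pull opposite ways; the down-group shift dominates (121 vs 32 pm).
Sb > Ge: period and group pull opposite ways; the down-group shift dominates (140 vs 121 pm).
Tabulated atomic radius (pm): H 32, Ge 121, Sb 140.
So from largest to smallest: Sb > Ge > H.

Sb > Ge > H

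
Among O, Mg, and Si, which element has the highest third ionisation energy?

Mg

After 2 electrons have been removed, what remains? O²⁺ still has 4 valence electrons; Mg²⁺ is the bare [Ne] core; Si²⁺ still has 2 valence electrons.
Pulling an electron out of a noble-gas core costs far more than removing a remaining valence electron, so Mg sits at the high end of IE_3.
Valence configurations: O²⁺ [He]2s²2p², Si²⁺ [Ne]3s².
Approximate IE_3 values (kJ/mol): O 5300, Mg 7733, Si 3232.
Overall IE_3 order: Si < O < Mg.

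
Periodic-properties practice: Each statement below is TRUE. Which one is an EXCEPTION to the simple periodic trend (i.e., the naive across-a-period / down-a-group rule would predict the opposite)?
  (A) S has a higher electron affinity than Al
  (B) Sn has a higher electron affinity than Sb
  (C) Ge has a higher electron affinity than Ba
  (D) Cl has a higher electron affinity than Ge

The general trend: electron affinity increases across a period and decreases down a group.
(A) S (period 3, group 16) vs Al (period 3, group 13): the stated order agrees with the simple trend.
(B) Sn (period 5, group 14) vs Sb (period 5, group 15): the stated order contradicts the simple trend.
(C) Ge (period 4, group 14) vs Ba (period 6, group 2): the stated order agrees with the simple trend.
(D) Cl (period 3, group 17) vs Ge (period 4, group 14): the stated order agrees with the simple trend.
The exception is (B): adding an electron to Sb's half-filled 5p³ is unfavourable, so Sn has the more exothermic EA.

(B)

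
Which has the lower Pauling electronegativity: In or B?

In

B is in period 2, group 13; In is in period 5, group 13.
Electronegativity increases across a period and decreases down a group, tracking effective nuclear charge and atomic size.
All are in group 13, so electronegativity increases up the group.
So In has the lower Pauling electronegativity (In < B).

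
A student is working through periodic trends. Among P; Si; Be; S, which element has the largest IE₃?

After 2 electrons have been removed, what remains? P²⁺ still has 3 valence electrons; Si²⁺ still has 2 valence electrons; Be²⁺ is the bare [He] core; S²⁺ still has 4 valence electrons.
Breaking into a closed-shell core is much more expensive than removing a leftover valence electron — Be has the largest IE_3 here.
Valence configurations: P²⁺ [Ne]3s²3p¹, Si²⁺ [Ne]3s², S²⁺ [Ne]3s²3p².
P²⁺ loses a lone 3p electron whereas Si²⁺ must break into a filled 3s² pair, so IE_3(Si) > IE_3(P) even though P has the higher nuclear charge.
Approximate IE_3 values (kJ/mol): P 2914, Si 3232, Be 14849, S 3357.
Overall IE_3 order: P < Si < S < Be.

Be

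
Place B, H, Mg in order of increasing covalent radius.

H < B < Mg

H is in period 1, group 1; B is in period 2, group 13; Mg is in period 3, group 2.
Atomic radius shrinks across a period as nuclear charge pulls the same shell inward, and grows down a group as new shells are added.
Neither a single period nor a single group — weigh both effects.
B > H: period and group pull opposite ways; the down-group shift dominates (85 vs 32 pm).
Mg > B: both effects reinforce here, so Mg is clearly the larger of the two.
Approximate values (pm): H 32, B 85, Mg 139.
So from smallest to largest: H < B < Mg.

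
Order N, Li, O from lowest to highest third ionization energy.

N < O < Li

The third ionization energy removes an electron from the +2 ion. For each element: N²⁺ still has 3 valence electrons; Li²⁺ is already 1 electron into the core; O²⁺ still has 4 valence electrons.
Breaking into a closed-shell core is much more expensive than removing a leftover valence electron — Li has the largest IE_3 here.
Valence configurations: N²⁺ [He]2s²2p¹, O²⁺ [He]2s²2p².
Tabulated IE_3 (kJ/mol): N 4578, Li 11815, O 5300.
Putting it together, IE_3: N < O < Li.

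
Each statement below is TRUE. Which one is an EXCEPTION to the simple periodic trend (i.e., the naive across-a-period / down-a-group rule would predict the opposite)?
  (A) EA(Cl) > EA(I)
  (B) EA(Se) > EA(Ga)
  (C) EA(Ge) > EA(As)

The general trend: electron affinity increases across a period and decreases down a group.
(A) Cl (period 3, group 17) vs I (period 5, group 17): the stated order agrees with the simple trend.
(B) Se (period 4, group 16) vs Ga (period 4, group 13): the stated order agrees with the simple trend.
(C) Ge (period 4, group 14) vs As (period 4, group 15): the stated order contradicts the simple trend.
The exception is (C): adding an electron to As's half-filled 4p³ is unfavourable, so Ge (4p²) has the more exothermic EA.

(C)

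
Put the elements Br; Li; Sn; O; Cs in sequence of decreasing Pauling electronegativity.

O, Br, Sn, Li, Cs

Li is in period 2, group 1; O is in period 2, group 16; Br is in period 4, group 17; Sn is in period 5, group 14; Cs is in period 6, group 1.
Electronegativity increases across a period and decreases down a group, tracking effective nuclear charge and atomic size.
Here both period and group differ, so the two effects have to be weighed against each other.
Li > Cs: they share group 1; the group trend gives Li the larger value.
Sn > Li: period and group pull opposite ways; the across-period shift dominates (1.96 vs 0.98).
Br > Sn: both effects reinforce here, so Br is clearly the higher of the two.
O > Br: period and group pull opposite ways; the down-group shift dominates (3.44 vs 2.96).
For reference (Pauling): Li 0.98, O 3.44, Br 2.96, Sn 1.96, Cs 0.79.
So from highest to lowest: O > Br > Sn > Li > Cs.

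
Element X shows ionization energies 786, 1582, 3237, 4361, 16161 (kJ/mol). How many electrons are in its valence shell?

4

Look for the largest jump between consecutive ionization energies: IE5/IE4 ≈ 3.7, far larger than any earlier ratio.
That jump marks the point where a core electron is being removed. So the atom has 4 valence electrons.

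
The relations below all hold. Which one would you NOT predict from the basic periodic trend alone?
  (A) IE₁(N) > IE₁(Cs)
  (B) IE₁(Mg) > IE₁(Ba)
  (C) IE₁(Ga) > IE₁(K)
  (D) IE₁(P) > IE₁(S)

The general trend: IE₁ increases across a period and decreases down a group.
(A) N (period 2, group 15) vs Cs (period 6, group 1): the stated order agrees with the simple trend.
(B) Mg (period 3, group 2) vs Ba (period 6, group 2): the stated order agrees with the simple trend.
(C) Ga (period 4, group 13) vs K (period 4, group 1): the stated order agrees with the simple trend.
(D) P (period 3, group 15) vs S (period 3, group 16): the stated order contradicts the simple trend.
The exception is (D): S (3p⁴) ionizes more easily than half-filled P (3p³) because the paired 3p electron in S is pushed out by e⁻–e⁻ repulsion.

(D)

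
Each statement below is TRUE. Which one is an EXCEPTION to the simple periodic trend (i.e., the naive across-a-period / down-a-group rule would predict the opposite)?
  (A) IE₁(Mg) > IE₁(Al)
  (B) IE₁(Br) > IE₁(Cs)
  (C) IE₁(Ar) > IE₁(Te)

The general trend: first ionization energy increases across a period and decreases down a group.
(A) Mg (period 3, group 2) vs Al (period 3, group 13): the stated order contradicts the simple trend.
(B) Br (period 4, group 17) vs Cs (period 6, group 1): the stated order agrees with the simple trend.
(C) Ar (period 3, group 18) vs Te (period 5, group 16): the stated order agrees with the simple trend.
The exception is (A): Al's single 3p electron is easier to remove than one from Mg's filled 3s².

(A)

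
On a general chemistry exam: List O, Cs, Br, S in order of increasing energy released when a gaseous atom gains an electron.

Cs < O < S < Br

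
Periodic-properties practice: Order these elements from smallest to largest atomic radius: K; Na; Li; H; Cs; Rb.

H < Li < Na < K < Rb < Cs

H is in period 1, group 1; Li is in period 2, group 1; Na is in period 3, group 1; K is in period 4, group 1; Rb is in period 5, group 1; Cs is in period 6, group 1.
Atomic radius shrinks across a period as nuclear charge pulls the same shell inward, and grows down a group as new shells are added.
All are in group 1, so atomic radius increases down the group.
So from smallest to largest: H < Li < Na < K < Rb < Cs.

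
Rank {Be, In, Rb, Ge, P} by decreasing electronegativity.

Be is in period 2, group 2; P is in period 3, group 15; Ge is in period 4, group 14; Rb is in period 5, group 1; In is in period 5, group 13.
Electronegativity increases across a period and decreases down a group, tracking effective nuclear charge and atomic size.
Here both period and group differ, so the two effects have to be weighed against each other.
Be > Rb: relative to Rb, both the across-period and down-group shifts push Be's electronegativity up.
In > Be: the two effects oppose for this pair; the across-period effect wins (1.78 vs 1.57).
Ge > In: both effects reinforce here, so Ge is clearly the higher of the two.
P > Ge: both effects reinforce here, so P is clearly the higher of the two.
Approximate values (Pauling): Be 1.57, P 2.19, Ge 2.01, Rb 0.82, In 1.78.
So from highest to lowest: P > Ge > In > Be > Rb.

P, Ge, In, Be, Rb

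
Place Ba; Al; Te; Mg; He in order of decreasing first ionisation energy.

He is in period 1, group 18; Mg is in period 3, group 2; Al is in period 3, group 13; Te is in period 5, group 16; Ba is in period 6, group 2.
Removing the outermost electron gets harder across a period and easier down a group.
Neither a single period nor a single group — weigh both effects.
Al > Ba: both effects reinforce here, so Al is clearly the higher of the two.
Mg > Al: this pair runs against the simple trend — see the exception note.
Te > Mg: the two effects oppose for this pair; the across-period effect wins (869 vs 738 kJ/mol).
He > Te: relative to Te, both the across-period and down-group shifts push He's first ionization energy up.
Note the exception: Mg has a higher first ionization energy than Al, contrary to the simple trend — Al's single 3p electron is easier to remove than one from Mg's filled 3s².
For reference (kJ/mol): He 2372, Mg 738, Al 578, Te 869, Ba 503.
So from highest to lowest: He > Te > Mg > Al > Ba.

He > Te > Mg > Al > Ba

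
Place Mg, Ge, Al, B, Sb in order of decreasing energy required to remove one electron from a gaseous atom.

Sb, B, Ge, Mg, Al

IE₁ increases left→right with effective nuclear charge and decreases top→bottom as the valence shell moves farther out.
Neither a single period nor a single group — weigh both effects.
Mg > Al: this pair runs against the simple trend — see the exception note.
Ge > Mg: period and group pull opposite ways; the across-period shift dominates (762 vs 738 kJ/mol).
B > Ge: period and group pull opposite ways; the down-group shift dominates (801 vs 762 kJ/mol).
Sb > B: period and group pull opposite ways; the across-period shift dominates (831 vs 801 kJ/mol).
Note the exception: Mg has a higher first ionization energy than Al, contrary to the simple trend — Al's single 3p electron is easier to remove than one from Mg's filled 3s².
Tabulated first ionization energy (kJ/mol): B 801, Mg 738, Al 578, Ge 762, Sb 831.
So from highest to lowest: Sb > B > Ge > Mg > Al.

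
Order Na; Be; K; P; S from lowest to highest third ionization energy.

After 2 electrons have been removed, what remains? Na²⁺ is already 1 electron into the core; Be²⁺ is the bare [He] core; K²⁺ is already 1 electron into the core; P²⁺ still has 3 valence electrons; S²⁺ still has 4 valence electrons.
Core electrons are held far more tightly than valence electrons, so K, Na and Be top the IE_3 order.
Valence configurations: P²⁺ [Ne]3s²3p¹, S²⁺ [Ne]3s²3p².
Tabulated IE_3 (kJ/mol): Na 6910, Be 14849, K 4420, P 2914, S 3357.
Putting it together, IE_3: P < S < K < Na < Be.

P < S < K < Na < Be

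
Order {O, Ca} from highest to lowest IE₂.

O, Ca

Consider each +1 ion: O⁺ still has 5 valence electrons; Ca⁺ still has 1 valence electron.
All are still removing valence electrons, so compare the +1 ions as you would atoms: IE_2 generally rises across a period (higher Z_eff) and falls down a group (larger shell), subject to the usual subshell exceptions.
Valence configurations: O⁺ [He]2s²2p³, Ca⁺ [Ar]4s¹.
The numbers (kJ/mol): O 3388, Ca 1145.
Hence IE_2: Ca < O.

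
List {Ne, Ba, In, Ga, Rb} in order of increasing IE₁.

Rb < Ba < In < Ga < Ne

Ne is in period 2, group 18; Ga is in period 4, group 13; Rb is in period 5, group 1; In is in period 5, group 13; Ba is in period 6, group 2.
IE₁ increases left→right with effective nuclear charge and decreases top→bottom as the valence shell moves farther out.
Here both period and group differ, so the two effects have to be weighed against each other.
Ba > Rb: the two effects oppose for this pair; the across-period effect wins (503 vs 403 kJ/mol).
In > Ba: relative to Ba, both the across-period and down-group shifts push In's first ionization energy up.
Ga > In: Ga sits above In in group 13, so the down-group effect alone puts Ga higher.
Ne > Ga: relative to Ga, both the across-period and down-group shifts push Ne's first ionization energy up.
Tabulated first ionization energy (kJ/mol): Ne 2081, Ga 579, Rb 403, In 558, Ba 503.
So from lowest to highest: Rb < Ba < In < Ga < Ne.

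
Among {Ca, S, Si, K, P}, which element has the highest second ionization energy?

K

The second ionization energy removes an electron from the +1 ion. For each element: Ca⁺ still has 1 valence electron; S⁺ still has 5 valence electrons; Si⁺ still has 3 valence electrons; K⁺ is the bare [Ar] core; P⁺ still has 4 valence electrons.
Pulling an electron out of a noble-gas core costs far more than removing a remaining valence electron, so K sits at the high end of IE_2.
Valence configurations: Ca⁺ [Ar]4s¹, S⁺ [Ne]3s²3p³, Si⁺ [Ne]3s²3p¹, P⁺ [Ne]3s²3p².
The numbers (kJ/mol): Ca 1145, S 2252, Si 1577, K 3052, P 1907.
Putting it together, IE_2: Ca < Si < P < S < K.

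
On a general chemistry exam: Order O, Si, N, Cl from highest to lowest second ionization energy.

IE_2 is the cost of taking one more electron from the +1 cation: O⁺ still has 5 valence electrons; Si⁺ still has 3 valence electrons; N⁺ still has 4 valence electrons; Cl⁺ still has 6 valence electrons.
All are still removing valence electrons, so compare the +1 ions as you would atoms: IE_2 generally rises across a period (higher Z_eff) and falls down a group (larger shell), subject to the usual subshell exceptions.
Valence configurations: O⁺ [He]2s²2p³, Si⁺ [Ne]3s²3p¹, N⁺ [He]2s²2p², Cl⁺ [Ne]3s²3p⁴.
The numbers (kJ/mol): O 3388, Si 1577, N 2856, Cl 2298.
Hence IE_2: Si < Cl < N < O.

O > N > Cl > Si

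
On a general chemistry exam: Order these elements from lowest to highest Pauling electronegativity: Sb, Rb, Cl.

Rb < Sb < Cl

EN rises left→right (higher Z_eff, smaller atoms) and falls top→bottom (larger, more shielded atoms).
Neither a single period nor a single group — weigh both effects.
Sb > Rb: Sb lies to the right of Rb in period 5, so the across-period effect alone puts Sb higher.
Cl > Sb: both effects reinforce here, so Cl is clearly the higher of the two.
Tabulated electronegativity (Pauling): Cl 3.16, Rb 0.82, Sb 2.05.
So from lowest to highest: Rb < Sb < Cl.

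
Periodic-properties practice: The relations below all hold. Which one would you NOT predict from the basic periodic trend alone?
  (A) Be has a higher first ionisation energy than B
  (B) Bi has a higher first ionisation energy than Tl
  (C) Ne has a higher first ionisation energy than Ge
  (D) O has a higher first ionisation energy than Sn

The general trend: first ionisation energy increases across a period and decreases down a group.
(A) Be (period 2, group 2) vs B (period 2, group 13): the stated order contradicts the simple trend.
(B) Bi (period 6, group 15) vs Tl (period 6, group 13): the stated order agrees with the simple trend.
(C) Ne (period 2, group 18) vs Ge (period 4, group 14): the stated order agrees with the simple trend.
(D) O (period 2, group 16) vs Sn (period 5, group 14): the stated order agrees with the simple trend.
The exception is (A): removing B's lone 2p electron is easier than breaking Be's filled 2s².

(A)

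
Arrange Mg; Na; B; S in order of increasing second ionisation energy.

Mg < S < B < Na

IE_2 is the cost of taking one more electron from the +1 cation: Mg⁺ still has 1 valence electron; Na⁺ is the bare [Ne] core; B⁺ still has 2 valence electrons; S⁺ still has 5 valence electrons.
Core electrons are held far more tightly than valence electrons, so Na tops the IE_2 order.
Valence configurations: Mg⁺ [Ne]3s¹, B⁺ [He]2s², S⁺ [Ne]3s²3p³.
Approximate IE_2 values (kJ/mol): Mg 1451, Na 4562, B 2427, S 2252.
Overall IE_2 order: Mg < S < B < Na.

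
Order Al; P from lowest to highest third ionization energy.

Al < P

IE_3 is the cost of taking one more electron from the +2 cation: Al²⁺ still has 1 valence electron; P²⁺ still has 3 valence electrons.
All are still removing valence electrons, so compare the +2 ions as you would atoms: IE_3 generally rises across a period (higher Z_eff) and falls down a group (larger shell), subject to the usual subshell exceptions.
Valence configurations: Al²⁺ [Ne]3s¹, P²⁺ [Ne]3s²3p¹.
Tabulated IE_3 (kJ/mol): Al 2745, P 2914.
So the third ionization energies run Al < P.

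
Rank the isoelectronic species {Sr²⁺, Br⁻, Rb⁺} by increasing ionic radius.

All of these have 36 electrons, so size is governed by nuclear charge alone: the more protons, the stronger the pull on the same electron cloud, and the smaller the ion.
Nuclear charges: Sr²⁺ (Z=38), Rb⁺ (Z=37), Br⁻ (Z=35).
Smallest to largest: Sr²⁺ < Rb⁺ < Br⁻.

Sr²⁺ < Rb⁺ < Br⁻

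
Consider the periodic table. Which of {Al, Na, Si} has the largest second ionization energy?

IE_2 is the cost of taking one more electron from the +1 cation: Al⁺ still has 2 valence electrons; Na⁺ is the bare [Ne] core; Si⁺ still has 3 valence electrons.
Core electrons are held far more tightly than valence electrons, so Na tops the IE_2 order.
Valence configurations: Al⁺ [Ne]3s², Si⁺ [Ne]3s²3p¹.
Si⁺ loses a lone 3p electron whereas Al⁺ must break into a filled 3s² pair, so IE_2(Al) > IE_2(Si) even though Si has the higher nuclear charge.
The numbers (kJ/mol): Al 1817, Na 4562, Si 1577.
So the second ionization energies run Si < Al < Na.

Na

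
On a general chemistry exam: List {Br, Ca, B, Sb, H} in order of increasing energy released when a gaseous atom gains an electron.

Ca < B < H < Sb < Br

H is in period 1, group 1; B is in period 2, group 13; Ca is in period 4, group 2; Br is in period 4, group 17; Sb is in period 5, group 15.
Adding an electron releases more energy for atoms nearer the top right (short of the noble gases).
These span different periods and groups, so the two trends combine.
B > Ca: both effects reinforce here, so B is clearly the higher of the two.
H > B: period and group pull opposite ways; the down-group shift dominates (73 vs 27 kJ/mol).
Sb > H: the two effects oppose for this pair; the across-period effect wins (103 vs 73 kJ/mol).
Br > Sb: both effects reinforce here, so Br is clearly the higher of the two.
Tabulated electron affinity (kJ/mol): H 73, B 27, Ca 2, Br 325, Sb 103.
So from lowest to highest: Ca < B < H < Sb < Br.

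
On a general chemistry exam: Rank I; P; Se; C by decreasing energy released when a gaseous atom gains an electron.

Electron affinity generally becomes more exothermic across a period toward the halogens and less exothermic down a group.
A diagonal step moves right (one effect) and down (the opposite effect) at once.
C > P: the two effects oppose for this pair; the down-group effect wins (122 vs 72 kJ/mol).
Se > C: period and group pull opposite ways; the across-period shift dominates (195 vs 122 kJ/mol).
I > Se: period and group pull opposite ways; the across-period shift dominates (295 vs 195 kJ/mol).
Tabulated electron affinity (kJ/mol): C 122, P 72, Se 195, I 295.
So from highest to lowest: I > Se > C > P.

I > Se > C > P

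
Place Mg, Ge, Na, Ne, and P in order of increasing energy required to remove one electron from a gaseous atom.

Na, Mg, Ge, P, Ne

Ne is in period 2, group 18; Na is in period 3, group 1; Mg is in period 3, group 2; P is in period 3, group 15; Ge is in period 4, group 14.
First ionization energy rises across a period (greater Z_eff holds electrons more tightly) and falls down a group (valence electrons are farther from the nucleus).
These span different periods and groups, so the two trends combine.
Mg > Na: Mg lies to the right of Na in period 3, so the across-period effect alone puts Mg higher.
Ge > Mg: period and group pull opposite ways; the across-period shift dominates (762 vs 738 kJ/mol).
P > Ge: relative to Ge, both the across-period and down-group shifts push P's first ionization energy up.
Ne > P: relative to P, both the across-period and down-group shifts push Ne's first ionization energy up.
For reference (kJ/mol): Ne 2081, Na 496, Mg 738, P 1012, Ge 762.
So from lowest to highest: Na < Mg < Ge < P < Ne.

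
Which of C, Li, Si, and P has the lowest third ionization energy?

P

The third ionization energy removes an electron from the +2 ion. For each element: C²⁺ still has 2 valence electrons; Li²⁺ is already 1 electron into the core; Si²⁺ still has 2 valence electrons; P²⁺ still has 3 valence electrons.
Pulling an electron out of a noble-gas core costs far more than removing a remaining valence electron, so Li sits at the high end of IE_3.
Valence configurations: C²⁺ [He]2s², Si²⁺ [Ne]3s², P²⁺ [Ne]3s²3p¹.
P²⁺ loses a lone 3p electron whereas Si²⁺ must break into a filled 3s² pair, so IE_3(Si) > IE_3(P) even though P has the higher nuclear charge.
The numbers (kJ/mol): C 4620, Li 11815, Si 3232, P 2914.
Putting it together, IE_3: P < Si < C < Li.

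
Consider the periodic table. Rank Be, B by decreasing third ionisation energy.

Be > B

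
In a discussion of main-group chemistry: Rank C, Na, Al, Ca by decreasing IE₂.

Na > C > Al > Ca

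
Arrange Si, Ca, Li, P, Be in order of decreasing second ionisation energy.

Li > P > Be > Si > Ca

Consider each +1 ion: Si⁺ still has 3 valence electrons; Ca⁺ still has 1 valence electron; Li⁺ is the bare [He] core; P⁺ still has 4 valence electrons; Be⁺ still has 1 valence electron.
Core electrons are held far more tightly than valence electrons, so Li tops the IE_2 order.
Valence configurations: Si⁺ [Ne]3s²3p¹, Ca⁺ [Ar]4s¹, P⁺ [Ne]3s²3p², Be⁺ [He]2s¹.
Tabulated IE_2 (kJ/mol): Si 1577, Ca 1145, Li 7298, P 1907, Be 1757.
So the second ionization energies run Ca < Si < Be < P < Li.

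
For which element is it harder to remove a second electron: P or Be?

P

After 1 electron has been removed, what remains? P⁺ still has 4 valence electrons; Be⁺ still has 1 valence electron.
All are still removing valence electrons, so compare the +1 ions as you would atoms: IE_2 generally rises across a period (higher Z_eff) and falls down a group (larger shell), subject to the usual subshell exceptions.
Valence configurations: P⁺ [Ne]3s²3p², Be⁺ [He]2s¹.
Tabulated IE_2 (kJ/mol): P 1907, Be 1757.
So the second ionization energies run Be < P.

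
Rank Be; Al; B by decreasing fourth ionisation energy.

Consider each +3 ion: Be³⁺ is already 1 electron into the core; Al³⁺ is the bare [Ne] core; B³⁺ is the bare [He] core.
All of these are removing an electron from a noble-gas core or deeper; the smaller core (lower principal quantum number) is held far more tightly, and within a period the higher nuclear charge binds the same core more tightly.
Approximate IE_4 values (kJ/mol): Be 21007, Al 11577, B 25026.
Putting it together, IE_4: Al < Be < B.

B > Be > Al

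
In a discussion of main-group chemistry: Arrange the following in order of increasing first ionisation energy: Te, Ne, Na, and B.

Na < B < Te < Ne

First ionization energy rises across a period (greater Z_eff holds electrons more tightly) and falls down a group (valence electrons are farther from the nucleus).
Here both period and group differ, so the two effects have to be weighed against each other.
B > Na: relative to Na, both the across-period and down-group shifts push B's first ionization energy up.
Te > B: the two effects oppose for this pair; the across-period effect wins (869 vs 801 kJ/mol).
Ne > Te: relative to Te, both the across-period and down-group shifts push Ne's first ionization energy up.
For reference (kJ/mol): B 801, Ne 2081, Na 496, Te 869.
So from lowest to highest: Na < B < Te < Ne.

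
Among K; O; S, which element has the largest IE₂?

O

Consider each +1 ion: K⁺ is the bare [Ar] core; O⁺ still has 5 valence electrons; S⁺ still has 5 valence electrons.
Usually core removal costs more than valence removal, but here the competition is close: a tightly held n=2 valence electron can cost more to remove than an n=3 core electron, so the actual values have to decide it.
Valence configurations: O⁺ [He]2s²2p³, S⁺ [Ne]3s²3p³.
Tabulated IE_2 (kJ/mol): K 3052, O 3388, S 2252.
So the second ionization energies run S < K < O.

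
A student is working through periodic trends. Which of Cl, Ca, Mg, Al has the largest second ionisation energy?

Cl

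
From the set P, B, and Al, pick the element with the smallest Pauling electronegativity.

B is in period 2, group 13; Al is in period 3, group 13; P is in period 3, group 15.
EN rises left→right (higher Z_eff, smaller atoms) and falls top→bottom (larger, more shielded atoms).
Neither a single period nor a single group — weigh both effects.
B > Al: B sits above Al in group 13, so the down-group effect alone puts B higher.
P > B: the two effects oppose for this pair; the across-period effect wins (2.19 vs 2.04).
For reference (Pauling): B 2.04, Al 1.61, P 2.19.
The smallest Pauling electronegativity among these belongs to Al.

Al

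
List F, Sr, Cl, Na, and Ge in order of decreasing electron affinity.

F is in period 2, group 17; Na is in period 3, group 1; Cl is in period 3, group 17; Ge is in period 4, group 14; Sr is in period 5, group 2.
Electron affinity generally becomes more exothermic across a period toward the halogens and less exothermic down a group.
These span different periods and groups, so the two trends combine.
Na > Sr: period and group pull opposite ways; the down-group shift dominates (53 vs 5 kJ/mol).
Ge > Na: the two effects oppose for this pair; the across-period effect wins (119 vs 53 kJ/mol).
F > Ge: both effects reinforce here, so F is clearly the higher of the two.
Cl > F: this pair runs against the simple trend — see the exception note.
Note the exception: Cl has a higher electron affinity than F, contrary to the simple trend — F's small 2p subshell makes the incoming electron feel strong e⁻–e⁻ repulsion, so Cl actually releases more energy on gaining an electron.
Tabulated electron affinity (kJ/mol): F 328, Na 53, Cl 349, Ge 119, Sr 5.
So from highest to lowest: Cl > F > Ge > Na > Sr.

Cl > F > Ge > Na > Sr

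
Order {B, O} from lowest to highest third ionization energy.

B < O

The third ionization energy removes an electron from the +2 ion. For each element: B²⁺ still has 1 valence electron; O²⁺ still has 4 valence electrons.
All are still removing valence electrons, so compare the +2 ions as you would atoms: IE_3 generally rises across a period (higher Z_eff) and falls down a group (larger shell), subject to the usual subshell exceptions.
Valence configurations: B²⁺ [He]2s¹, O²⁺ [He]2s²2p².
Tabulated IE_3 (kJ/mol): B 3660, O 5300.
Overall IE_3 order: B < O.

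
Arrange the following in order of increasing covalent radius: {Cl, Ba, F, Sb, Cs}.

F < Cl < Sb < Ba < Cs

F is in period 2, group 17; Cl is in period 3, group 17; Sb is in period 5, group 15; Cs is in period 6, group 1; Ba is in period 6, group 2.
Atomic radius shrinks across a period as nuclear charge pulls the same shell inward, and grows down a group as new shells are added.
Here both period and group differ, so the two effects have to be weighed against each other.
Cl > F: Cl sits below F in group 17, so the down-group effect alone puts Cl larger.
Sb > Cl: both effects reinforce here, so Sb is clearly the larger of the two.
Ba > Sb: both effects reinforce here, so Ba is clearly the larger of the two.
Cs > Ba: Cs lies to the left of Ba in period 6, so the across-period effect alone puts Cs larger.
Approximate values (pm): F 64, Cl 99, Sb 140, Cs 232, Ba 196.
So from smallest to largest: F < Cl < Sb < Ba < Cs.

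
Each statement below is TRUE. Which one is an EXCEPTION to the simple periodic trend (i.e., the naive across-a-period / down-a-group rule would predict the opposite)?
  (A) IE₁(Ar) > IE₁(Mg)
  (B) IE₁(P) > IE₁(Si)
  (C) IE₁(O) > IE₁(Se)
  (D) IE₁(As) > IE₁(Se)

(D)

The general trend: first ionization energy increases across a period and decreases down a group.
(A) Ar (period 3, group 18) vs Mg (period 3, group 2): the stated order agrees with the simple trend.
(B) P (period 3, group 15) vs Si (period 3, group 14): the stated order agrees with the simple trend.
(C) O (period 2, group 16) vs Se (period 4, group 16): the stated order agrees with the simple trend.
(D) As (period 4, group 15) vs Se (period 4, group 16): the stated order contradicts the simple trend.
The exception is (D): Se (4p⁴) ionizes more easily than half-filled As (4p³).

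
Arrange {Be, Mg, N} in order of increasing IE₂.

Consider each +1 ion: Be⁺ still has 1 valence electron; Mg⁺ still has 1 valence electron; N⁺ still has 4 valence electrons.
All are still removing valence electrons, so compare the +1 ions as you would atoms: IE_2 generally rises across a period (higher Z_eff) and falls down a group (larger shell), subject to the usual subshell exceptions.
Valence configurations: Be⁺ [He]2s¹, Mg⁺ [Ne]3s¹, N⁺ [He]2s²2p².
The numbers (kJ/mol): Be 1757, Mg 1451, N 2856.
Hence IE_2: Mg < Be < N.

Mg < Be < N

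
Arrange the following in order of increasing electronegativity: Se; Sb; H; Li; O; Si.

H is in period 1, group 1; Li is in period 2, group 1; O is in period 2, group 16; Si is in period 3, group 14; Se is in period 4, group 16; Sb is in period 5, group 15.
Atoms toward the upper right of the periodic table pull bonding electrons most strongly.
These span different periods and groups, so the two trends combine.
Si > Li: the two effects oppose for this pair; the across-period effect wins (1.90 vs 0.98).
Sb > Si: the two effects oppose for this pair; the across-period effect wins (2.05 vs 1.90).
H > Sb: the two effects oppose for this pair; the down-group effect wins (2.20 vs 2.05).
Se > H: the two effects oppose for this pair; the across-period effect wins (2.55 vs 2.20).
O > Se: O sits above Se in group 16, so the down-group effect alone puts O higher.
For reference (Pauling): H 2.20, Li 0.98, O 3.44, Si 1.90, Se 2.55, Sb 2.05.
So from lowest to highest: Li < Si < Sb < H < Se < O.

Li, Si, Sb, H, Se, O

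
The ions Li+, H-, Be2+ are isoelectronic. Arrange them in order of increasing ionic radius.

Be2+ < Li+ < H-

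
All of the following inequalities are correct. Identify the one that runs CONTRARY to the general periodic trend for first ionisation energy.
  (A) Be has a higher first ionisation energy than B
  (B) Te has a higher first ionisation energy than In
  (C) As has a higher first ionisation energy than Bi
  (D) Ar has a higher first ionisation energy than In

(A)

The general trend: first ionisation energy increases across a period and decreases down a group.
(A) Be (period 2, group 2) vs B (period 2, group 13): the stated order contradicts the simple trend.
(B) Te (period 5, group 16) vs In (period 5, group 13): the stated order agrees with the simple trend.
(C) As (period 4, group 15) vs Bi (period 6, group 15): the stated order agrees with the simple trend.
(D) Ar (period 3, group 18) vs In (period 5, group 13): the stated order agrees with the simple trend.
The exception is (A): removing B's lone 2p electron is easier than breaking Be's filled 2s².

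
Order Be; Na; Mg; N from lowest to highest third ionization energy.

N < Na < Mg < Be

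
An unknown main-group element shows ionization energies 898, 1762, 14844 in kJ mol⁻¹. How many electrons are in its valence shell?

2

Look for the largest jump between consecutive ionization energies: IE3/IE2 ≈ 8.4, far larger than any earlier ratio.
That jump marks the point where a core electron is being removed. So the atom has 2 valence electrons.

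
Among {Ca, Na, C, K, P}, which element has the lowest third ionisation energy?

P

After 2 electrons have been removed, what remains? Ca²⁺ is the bare [Ar] core; Na²⁺ is already 1 electron into the core; C²⁺ still has 2 valence electrons; K²⁺ is already 1 electron into the core; P²⁺ still has 3 valence electrons.
Usually core removal costs more than valence removal, but here the competition is close: a tightly held n=2 valence electron can cost more to remove than an n=3 core electron, so the actual values have to decide it.
Valence configurations: C²⁺ [He]2s², P²⁺ [Ne]3s²3p¹.
The numbers (kJ/mol): Ca 4912, Na 6910, C 4620, K 4420, P 2914.
Hence IE_3: P < K < C < Ca < Na.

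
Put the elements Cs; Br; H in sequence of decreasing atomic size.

Cs > Br > H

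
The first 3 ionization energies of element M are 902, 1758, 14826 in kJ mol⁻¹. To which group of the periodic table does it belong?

Group 2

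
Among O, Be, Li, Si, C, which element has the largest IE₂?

The second ionization energy removes an electron from the +1 ion. For each element: O⁺ still has 5 valence electrons; Be⁺ still has 1 valence electron; Li⁺ is the bare [He] core; Si⁺ still has 3 valence electrons; C⁺ still has 3 valence electrons.
Pulling an electron out of a noble-gas core costs far more than removing a remaining valence electron, so Li sits at the high end of IE_2.
Valence configurations: O⁺ [He]2s²2p³, Be⁺ [He]2s¹, Si⁺ [Ne]3s²3p¹, C⁺ [He]2s²2p¹.
Approximate IE_2 values (kJ/mol): O 3388, Be 1757, Li 7298, Si 1577, C 2353.
Overall IE_2 order: Si < Be < C < O < Li.

Li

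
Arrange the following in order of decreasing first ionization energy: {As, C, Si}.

C > As > Si

Removing the outermost electron gets harder across a period and easier down a group.
Here both period and group differ, so the two effects have to be weighed against each other.
As > Si: period and group pull opposite ways; the across-period shift dominates (947 vs 786 kJ/mol).
C > As: the two effects oppose for this pair; the down-group effect wins (1086 vs 947 kJ/mol).
For reference (kJ/mol): C 1086, Si 786, As 947.
So from highest to lowest: C > As > Si.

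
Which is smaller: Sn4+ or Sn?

Forming Sn4+ removes 4 electrons from Sn. Fewer electrons for the same nuclear charge means less shielding and a higher Z_eff on the remaining electrons.
A cation is smaller than its parent atom: Sn4+ < Sn.

Sn4+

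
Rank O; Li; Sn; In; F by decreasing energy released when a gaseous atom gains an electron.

F > O > Sn > Li > In

Atoms with high Z_eff and room in the valence shell (especially the halogens) have the most exothermic electron affinities.
Here both period and group differ, so the two effects have to be weighed against each other.
Li > In: the two effects oppose for this pair; the down-group effect wins (60 vs 29 kJ/mol).
Sn > Li: period and group pull opposite ways; the across-period shift dominates (107 vs 60 kJ/mol).
O > Sn: relative to Sn, both the across-period and down-group shifts push O's electron affinity up.
F > O: F lies to the right of O in period 2, so the across-period effect alone puts F higher.
For reference (kJ/mol): Li 60, O 141, F 328, In 29, Sn 107.
So from highest to lowest: F > O > Sn > Li > In.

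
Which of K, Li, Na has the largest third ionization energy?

Li

After 2 electrons have been removed, what remains? K²⁺ is already 1 electron into the core; Li²⁺ is already 1 electron into the core; Na²⁺ is already 1 electron into the core.
All of these are removing an electron from a noble-gas core or deeper; the smaller core (lower principal quantum number) is held far more tightly, and within a period the higher nuclear charge binds the same core more tightly.
Tabulated IE_3 (kJ/mol): K 4420, Li 11815, Na 6910.
Overall IE_3 order: K < Na < Li.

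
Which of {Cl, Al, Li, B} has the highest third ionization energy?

Li

IE_3 is the cost of taking one more electron from the +2 cation: Cl²⁺ still has 5 valence electrons; Al²⁺ still has 1 valence electron; Li²⁺ is already 1 electron into the core; B²⁺ still has 1 valence electron.
Breaking into a closed-shell core is much more expensive than removing a leftover valence electron — Li has the largest IE_3 here.
Valence configurations: Cl²⁺ [Ne]3s²3p³, Al²⁺ [Ne]3s¹, B²⁺ [He]2s¹.
Approximate IE_3 values (kJ/mol): Cl 3822, Al 2745, Li 11815, B 3660.
Overall IE_3 order: Al < B < Cl < Li.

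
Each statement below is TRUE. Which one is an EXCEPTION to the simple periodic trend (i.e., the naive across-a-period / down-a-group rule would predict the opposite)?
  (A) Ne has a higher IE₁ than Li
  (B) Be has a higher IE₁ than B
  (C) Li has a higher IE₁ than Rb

(B)

The general trend: IE₁ increases across a period and decreases down a group.
(A) Ne (period 2, group 18) vs Li (period 2, group 1): the stated order agrees with the simple trend.
(B) Be (period 2, group 2) vs B (period 2, group 13): the stated order contradicts the simple trend.
(C) Li (period 2, group 1) vs Rb (period 5, group 1): the stated order agrees with the simple trend.
The exception is (B): removing B's lone 2p electron is easier than breaking Be's filled 2s².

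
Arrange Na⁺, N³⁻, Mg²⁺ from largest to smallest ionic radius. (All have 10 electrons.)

N³⁻ > Na⁺ > Mg²⁺

All of these have 10 electrons, so size is governed by nuclear charge alone: the more protons, the stronger the pull on the same electron cloud, and the smaller the ion.
Nuclear charges: Mg²⁺ (Z=12), Na⁺ (Z=11), N³⁻ (Z=7).
Largest to smallest: N³⁻ > Na⁺ > Mg²⁺.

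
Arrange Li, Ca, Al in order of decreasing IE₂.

Li > Al > Ca

After 1 electron has been removed, what remains? Li⁺ is the bare [He] core; Ca⁺ still has 1 valence electron; Al⁺ still has 2 valence electrons.
Pulling an electron out of a noble-gas core costs far more than removing a remaining valence electron, so Li sits at the high end of IE_2.
Valence configurations: Ca⁺ [Ar]4s¹, Al⁺ [Ne]3s².
Approximate IE_2 values (kJ/mol): Li 7298, Ca 1145, Al 1817.
Hence IE_2: Ca < Al < Li.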